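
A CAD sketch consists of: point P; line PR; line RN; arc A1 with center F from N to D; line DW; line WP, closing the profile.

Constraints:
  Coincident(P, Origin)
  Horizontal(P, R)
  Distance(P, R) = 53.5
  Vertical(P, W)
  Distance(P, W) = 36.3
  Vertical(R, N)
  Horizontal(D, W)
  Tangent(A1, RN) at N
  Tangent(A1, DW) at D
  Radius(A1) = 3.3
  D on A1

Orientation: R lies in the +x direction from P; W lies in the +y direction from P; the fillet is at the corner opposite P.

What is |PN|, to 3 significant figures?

62.9

P is at the origin; PR is horizontal with |PR| = 53.5 and R on the +x side, so R = (53.5, 0.00). P and W share the same x with |PW| = 36.3 and W on the +y side, so W = (0.00, 36.3). The virtual corner opposite P is at (53.5, 36.3). Since A1 is tangent to RN there, FN ⟂ RN and the tangent condition forces FD to be normal to DW, with radius 3.3, so the center F sits 3.3 in from both sides at F = (50.2, 33.0). That places the tangent points at N = (53.5, 33.0) on RN and D = (50.2, 36.3) on DW. Then |PN| = |N − P| = 62.9.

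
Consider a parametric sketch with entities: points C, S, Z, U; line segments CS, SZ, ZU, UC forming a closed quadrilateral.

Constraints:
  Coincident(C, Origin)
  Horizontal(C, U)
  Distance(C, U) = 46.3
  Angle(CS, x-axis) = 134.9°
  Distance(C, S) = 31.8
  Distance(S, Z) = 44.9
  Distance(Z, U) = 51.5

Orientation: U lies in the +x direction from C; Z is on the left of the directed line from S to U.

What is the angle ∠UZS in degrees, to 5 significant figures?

97.020°

Checks: |SZ| = 44.90 ✓; |ZU| = 51.50 ✓.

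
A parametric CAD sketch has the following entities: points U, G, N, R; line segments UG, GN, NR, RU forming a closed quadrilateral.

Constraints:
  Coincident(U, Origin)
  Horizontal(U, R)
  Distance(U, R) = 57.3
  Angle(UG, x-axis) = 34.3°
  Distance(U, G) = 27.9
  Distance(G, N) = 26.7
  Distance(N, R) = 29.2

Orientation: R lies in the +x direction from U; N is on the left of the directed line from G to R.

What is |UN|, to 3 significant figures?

54.5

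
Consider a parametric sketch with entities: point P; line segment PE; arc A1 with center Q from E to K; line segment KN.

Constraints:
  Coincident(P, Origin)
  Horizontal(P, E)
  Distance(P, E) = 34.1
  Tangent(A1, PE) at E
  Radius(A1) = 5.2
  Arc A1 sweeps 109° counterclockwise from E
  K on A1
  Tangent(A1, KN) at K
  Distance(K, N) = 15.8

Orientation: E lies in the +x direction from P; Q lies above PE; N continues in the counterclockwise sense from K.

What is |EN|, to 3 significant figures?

21.8

P is at the origin; PE is horizontal with |PE| = 34.1 and E on the +x side, so E = (34.1, 0.00). A1 meets PE tangentially, so QE is at right angles to PE, so Q = E + (0, 5.2) = (34.1, 5.20). On A1, E sits at bearing -90° from Q; a 109° counterclockwise sweep puts K at bearing 19°, so K = Q + 5.2·(cos 19°, sin 19°) = (39.0, 6.89). Since A1 is tangent to KN there, QK ⟂ KN, so KN runs along (−sin 19°, cos 19°); with |KN| = 15.8, N = (33.9, 21.8). Then |EN| = |N − E| = 21.8.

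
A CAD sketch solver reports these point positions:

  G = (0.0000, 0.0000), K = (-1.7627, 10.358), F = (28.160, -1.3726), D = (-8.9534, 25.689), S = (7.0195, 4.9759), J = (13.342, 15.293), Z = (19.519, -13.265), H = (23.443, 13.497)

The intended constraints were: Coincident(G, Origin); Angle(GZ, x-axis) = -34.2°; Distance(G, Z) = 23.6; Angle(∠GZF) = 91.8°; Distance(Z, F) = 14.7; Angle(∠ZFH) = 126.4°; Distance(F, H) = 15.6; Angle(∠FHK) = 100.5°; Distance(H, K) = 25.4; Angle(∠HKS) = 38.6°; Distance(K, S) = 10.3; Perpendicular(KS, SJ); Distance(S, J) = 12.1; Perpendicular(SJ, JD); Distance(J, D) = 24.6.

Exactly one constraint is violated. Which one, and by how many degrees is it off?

Perpendicular(SJ, JD) — off by 6.50°.

G = (0.00, 0.00) ✓; GZ at -34.20° ✓; |GZ| = 23.60 ✓; ∠GZF = 91.80° ✓; |ZF| = 14.70 ✓; ∠ZFH = 126.4° ✓; |FH| = 15.60 ✓; ∠FHK = 100.5° ✓; |HK| = 25.40 ✓; ∠HKS = 38.60° ✓; |KS| = 10.30 ✓; ∠(KS, SJ) = 90.00° ✓; |SJ| = 12.10 ✓; ∠(SJ, JD) = 96.50° ✗; |JD| = 24.60 ✓.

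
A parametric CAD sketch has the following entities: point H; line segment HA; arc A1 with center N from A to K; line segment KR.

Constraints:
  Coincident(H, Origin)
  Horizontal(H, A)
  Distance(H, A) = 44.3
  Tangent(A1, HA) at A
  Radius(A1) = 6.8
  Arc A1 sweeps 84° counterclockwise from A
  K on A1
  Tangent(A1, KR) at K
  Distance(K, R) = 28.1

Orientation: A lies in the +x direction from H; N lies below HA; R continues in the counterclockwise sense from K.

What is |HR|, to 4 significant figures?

48.53

On A1, A sits at bearing 90° from N; an 84° counterclockwise sweep puts K at bearing 174°, so K = N + 6.8·(cos 174°, sin 174°) = (37.54, -6.089). Tangency of A1 to KR means the radius NK is perpendicular to KR, so KR runs along (−sin 174°, cos 174°); with |KR| = 28.1, R = (34.60, -34.04). Then |HR| = |R − H| = 48.53.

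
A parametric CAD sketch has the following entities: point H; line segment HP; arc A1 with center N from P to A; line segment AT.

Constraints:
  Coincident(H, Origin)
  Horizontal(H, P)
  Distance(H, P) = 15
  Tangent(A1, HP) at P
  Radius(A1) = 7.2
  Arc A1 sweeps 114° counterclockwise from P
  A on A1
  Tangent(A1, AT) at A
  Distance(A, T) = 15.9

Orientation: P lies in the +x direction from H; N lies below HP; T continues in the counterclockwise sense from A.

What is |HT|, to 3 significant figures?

28.8

On A1, P sits at bearing 90° from N; a 114° counterclockwise sweep puts A at bearing 204°, so A = N + 7.2·(cos 204°, sin 204°) = (8.42, -10.1). Tangency of A1 to AT means the radius NA is perpendicular to AT, so AT runs along (−sin 204°, cos 204°); with |AT| = 15.9, T = (14.9, -24.7). Then |HT| = |T − H| = 28.8.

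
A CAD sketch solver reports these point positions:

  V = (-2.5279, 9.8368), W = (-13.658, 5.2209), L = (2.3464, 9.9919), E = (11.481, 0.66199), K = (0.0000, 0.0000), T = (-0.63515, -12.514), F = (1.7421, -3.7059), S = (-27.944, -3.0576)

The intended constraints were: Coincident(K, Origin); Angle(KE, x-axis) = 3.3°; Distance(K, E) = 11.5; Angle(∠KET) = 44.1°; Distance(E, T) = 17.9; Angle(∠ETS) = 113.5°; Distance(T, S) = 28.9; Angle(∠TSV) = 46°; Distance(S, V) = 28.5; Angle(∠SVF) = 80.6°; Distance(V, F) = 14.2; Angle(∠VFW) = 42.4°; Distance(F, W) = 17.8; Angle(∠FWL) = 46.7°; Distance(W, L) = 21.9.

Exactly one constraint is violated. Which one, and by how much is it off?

Distance(W, L) = 21.9 — off by 5.20.

K = (0.00, 0.00) ✓; KE at 3.300° ✓; |KE| = 11.50 ✓; ∠KET = 44.10° ✓; |ET| = 17.90 ✓; ∠ETS = 113.5° ✓; |TS| = 28.90 ✓; ∠TSV = 46.00° ✓; |SV| = 28.50 ✓; ∠SVF = 80.60° ✓; |VF| = 14.20 ✓; ∠VFW = 42.40° ✓; |FW| = 17.80 ✓; ∠FWL = 46.70° ✓; |WL| = 16.70 ✗.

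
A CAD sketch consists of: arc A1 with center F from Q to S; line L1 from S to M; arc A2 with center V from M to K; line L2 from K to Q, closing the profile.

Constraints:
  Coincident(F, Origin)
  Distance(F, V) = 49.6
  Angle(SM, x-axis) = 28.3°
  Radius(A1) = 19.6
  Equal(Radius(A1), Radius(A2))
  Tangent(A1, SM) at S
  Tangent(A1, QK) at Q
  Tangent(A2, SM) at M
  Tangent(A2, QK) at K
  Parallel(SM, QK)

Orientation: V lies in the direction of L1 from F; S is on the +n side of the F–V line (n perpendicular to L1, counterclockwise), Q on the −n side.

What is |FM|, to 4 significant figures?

53.33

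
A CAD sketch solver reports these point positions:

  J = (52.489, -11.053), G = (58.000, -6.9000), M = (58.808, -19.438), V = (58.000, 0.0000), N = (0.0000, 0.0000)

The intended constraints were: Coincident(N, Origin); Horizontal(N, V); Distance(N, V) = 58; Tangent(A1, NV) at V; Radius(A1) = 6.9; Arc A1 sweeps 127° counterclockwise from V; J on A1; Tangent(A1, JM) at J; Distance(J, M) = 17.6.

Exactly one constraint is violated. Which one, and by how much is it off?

Distance(J, M) = 17.6 — off by 7.10.

N = (0.00, 0.00) ✓; N.y = 0.00, V.y = 0.00 ✓; |NV| = 58.00 ✓; ∠(GV, VN) = 90.00° ✓; |GV| = 6.900 ✓; bearing(G→J) − bearing(G→V) = 127.0° ✓; |GJ| = 6.901 ✓; ∠(GJ, JM) = 90.00° ✓; |JM| = 10.50 ✗.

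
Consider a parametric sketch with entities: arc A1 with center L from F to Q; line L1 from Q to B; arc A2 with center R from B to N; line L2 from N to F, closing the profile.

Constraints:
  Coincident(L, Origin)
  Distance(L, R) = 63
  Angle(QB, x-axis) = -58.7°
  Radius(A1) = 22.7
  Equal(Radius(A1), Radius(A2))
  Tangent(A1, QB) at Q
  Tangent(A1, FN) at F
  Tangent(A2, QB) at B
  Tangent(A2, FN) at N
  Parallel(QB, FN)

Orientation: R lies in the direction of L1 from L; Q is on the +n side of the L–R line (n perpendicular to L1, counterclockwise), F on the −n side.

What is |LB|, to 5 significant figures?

66.965

Tangency of A1 to both parallel lines with radius 22.7 puts Q and F at L ± 22.7·n: Q = (19.396, 11.793), F = (-19.396, -11.793). Equal radii place B and N the same way about R: B = R + 22.7·n = (52.126, -42.038), N = R − 22.7·n = (13.333, -65.624). Then |LB| = |B − L| = 66.965.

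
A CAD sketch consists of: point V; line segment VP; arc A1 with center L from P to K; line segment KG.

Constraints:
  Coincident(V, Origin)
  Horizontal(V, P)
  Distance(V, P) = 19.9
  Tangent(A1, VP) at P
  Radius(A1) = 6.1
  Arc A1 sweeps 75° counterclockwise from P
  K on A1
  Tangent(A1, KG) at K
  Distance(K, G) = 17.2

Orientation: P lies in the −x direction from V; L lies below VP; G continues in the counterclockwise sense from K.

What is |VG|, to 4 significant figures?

36.90

V is at the origin; V and P share the same y with |VP| = 19.9 and P on the −x side, so P = (-19.90, 0.000). Tangency of A1 to VP means the radius LP is perpendicular to VP, so L = P + (0, -6.1) = (-19.90, -6.100). On A1, P sits at bearing 90° from L; a 75° counterclockwise sweep puts K at bearing 165°, so K = L + 6.1·(cos 165°, sin 165°) = (-25.79, -4.521). The tangent condition forces LK to be normal to KG, so KG runs along (−sin 165°, cos 165°); with |KG| = 17.2, G = (-30.24, -21.14). Then |VG| = |G − V| = 36.90.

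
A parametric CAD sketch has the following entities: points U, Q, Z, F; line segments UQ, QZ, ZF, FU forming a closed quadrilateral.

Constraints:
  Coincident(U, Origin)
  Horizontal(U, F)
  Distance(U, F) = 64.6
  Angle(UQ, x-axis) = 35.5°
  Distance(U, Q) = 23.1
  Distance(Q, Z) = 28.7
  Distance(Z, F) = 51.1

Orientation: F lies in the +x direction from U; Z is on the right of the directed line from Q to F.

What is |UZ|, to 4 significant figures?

21.87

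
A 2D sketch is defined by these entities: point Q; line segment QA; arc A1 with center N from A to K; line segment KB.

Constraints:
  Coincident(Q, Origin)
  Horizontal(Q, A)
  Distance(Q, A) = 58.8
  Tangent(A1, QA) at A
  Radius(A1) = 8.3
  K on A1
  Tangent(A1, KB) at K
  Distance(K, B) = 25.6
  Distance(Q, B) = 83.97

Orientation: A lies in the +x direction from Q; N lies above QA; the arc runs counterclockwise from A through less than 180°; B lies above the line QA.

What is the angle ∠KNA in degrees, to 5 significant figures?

54.816°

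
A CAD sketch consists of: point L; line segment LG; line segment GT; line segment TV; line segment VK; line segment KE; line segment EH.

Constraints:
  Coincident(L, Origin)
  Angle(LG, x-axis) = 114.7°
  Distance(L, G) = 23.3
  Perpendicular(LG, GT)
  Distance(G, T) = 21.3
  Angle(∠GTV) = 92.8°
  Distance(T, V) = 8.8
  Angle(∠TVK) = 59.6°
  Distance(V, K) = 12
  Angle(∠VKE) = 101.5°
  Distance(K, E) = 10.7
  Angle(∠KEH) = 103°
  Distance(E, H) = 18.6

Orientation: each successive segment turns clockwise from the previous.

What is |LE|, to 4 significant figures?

33.45

L is at the origin; LG runs at 114.7° with length 23.3, so G = (-9.736, 21.17). The perpendicularity gives GT at right angles to LG, so GT runs at 24.70°; with |GT| = 21.3, T = (9.615, 30.07). ∠GTV = 92.8° gives TV at -62.50° from the x-axis; with |TV| = 8.8, V = (13.68, 22.26). ∠TVK = 59.6° gives VK at 177.1° from the x-axis; with |VK| = 12.0, K = (1.694, 22.87). ∠VKE = 101.5° gives KE at 98.60° from the x-axis; with |KE| = 10.7, E = (0.09365, 33.45). Then |LE| = |E − L| = 33.45.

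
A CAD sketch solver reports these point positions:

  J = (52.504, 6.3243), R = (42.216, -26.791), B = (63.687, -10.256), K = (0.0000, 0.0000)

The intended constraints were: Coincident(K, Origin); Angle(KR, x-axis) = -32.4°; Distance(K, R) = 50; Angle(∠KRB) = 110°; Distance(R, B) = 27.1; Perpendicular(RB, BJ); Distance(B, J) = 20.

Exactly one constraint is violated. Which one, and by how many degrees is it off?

Perpendicular(RB, BJ) — off by 3.60°.

K = (0.00, 0.00) ✓; KR at -32.40° ✓; |KR| = 50.00 ✓; ∠KRB = 110.0° ✓; |RB| = 27.10 ✓; ∠(RB, BJ) = 86.40° ✗; |BJ| = 20.00 ✓.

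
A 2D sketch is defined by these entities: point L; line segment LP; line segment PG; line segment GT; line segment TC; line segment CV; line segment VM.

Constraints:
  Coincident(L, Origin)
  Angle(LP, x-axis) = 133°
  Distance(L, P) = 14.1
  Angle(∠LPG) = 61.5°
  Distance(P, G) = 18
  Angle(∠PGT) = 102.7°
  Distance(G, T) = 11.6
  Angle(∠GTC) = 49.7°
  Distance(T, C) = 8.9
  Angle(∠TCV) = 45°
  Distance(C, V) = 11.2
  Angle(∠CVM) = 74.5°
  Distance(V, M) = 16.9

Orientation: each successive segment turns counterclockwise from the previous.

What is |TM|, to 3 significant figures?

10.0

L is at the origin; LP runs at 133.0° with length 14.1, so P = (-9.62, 10.3). ∠LPG = 61.5° gives PG at -108° from the x-axis; with |PG| = 18.0, G = (-15.3, -6.76). ∠PGT = 102.7° gives GT at -31.2° from the x-axis; with |GT| = 11.6, T = (-5.41, -12.8). ∠GTC = 49.7° gives TC at 99.1° from the x-axis; with |TC| = 8.9, C = (-6.81, -3.98). ∠TCV = 45.0° gives CV at -126° from the x-axis; with |CV| = 11.2, V = (-13.4, -13.1). ∠CVM = 74.5° gives VM at -20.4° from the x-axis; with |VM| = 16.9, M = (2.46, -18.9). Then |TM| = |M − T| = 10.0.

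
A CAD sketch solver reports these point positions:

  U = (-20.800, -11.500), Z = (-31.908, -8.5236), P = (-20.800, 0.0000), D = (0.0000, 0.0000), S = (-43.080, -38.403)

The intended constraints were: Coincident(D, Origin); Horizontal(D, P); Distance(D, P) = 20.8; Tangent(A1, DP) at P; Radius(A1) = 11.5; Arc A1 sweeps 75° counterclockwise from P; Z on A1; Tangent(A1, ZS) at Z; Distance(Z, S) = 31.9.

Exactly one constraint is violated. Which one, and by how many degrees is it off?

Tangent(A1, ZS) at Z — off by 5.50°.

D = (0.00, 0.00) ✓; D.y = 0.00, P.y = 0.00 ✓; |DP| = 20.80 ✓; ∠(UP, PD) = 90.00° ✓; |UP| = 11.50 ✓; bearing(U→Z) − bearing(U→P) = 75.00° ✓; |UZ| = 11.50 ✓; ∠(UZ, ZS) = 95.50° ✗; |ZS| = 31.90 ✓.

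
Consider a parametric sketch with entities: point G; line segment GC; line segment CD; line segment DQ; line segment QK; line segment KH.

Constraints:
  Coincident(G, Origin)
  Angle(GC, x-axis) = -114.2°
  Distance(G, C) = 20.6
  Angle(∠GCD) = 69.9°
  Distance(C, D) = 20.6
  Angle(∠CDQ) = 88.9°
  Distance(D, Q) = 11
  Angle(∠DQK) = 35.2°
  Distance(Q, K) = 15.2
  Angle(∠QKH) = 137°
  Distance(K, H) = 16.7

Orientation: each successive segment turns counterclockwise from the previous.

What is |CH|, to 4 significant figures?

23.15

G is at the origin; GC runs at -114.2° with length 20.6, so C = (-8.444, -18.79). ∠GCD = 69.9° gives CD at -4.100° from the x-axis; with |CD| = 20.6, D = (12.10, -20.26). ∠CDQ = 88.9° gives DQ at 87.00° from the x-axis; with |DQ| = 11.0, Q = (12.68, -9.278). ∠DQK = 35.2° gives QK at -128.2° from the x-axis; with |QK| = 15.2, K = (3.279, -21.22). ∠QKH = 137.0° gives KH at -85.20° from the x-axis; with |KH| = 16.7, H = (4.676, -37.86). Then |CH| = |H − C| = 23.15.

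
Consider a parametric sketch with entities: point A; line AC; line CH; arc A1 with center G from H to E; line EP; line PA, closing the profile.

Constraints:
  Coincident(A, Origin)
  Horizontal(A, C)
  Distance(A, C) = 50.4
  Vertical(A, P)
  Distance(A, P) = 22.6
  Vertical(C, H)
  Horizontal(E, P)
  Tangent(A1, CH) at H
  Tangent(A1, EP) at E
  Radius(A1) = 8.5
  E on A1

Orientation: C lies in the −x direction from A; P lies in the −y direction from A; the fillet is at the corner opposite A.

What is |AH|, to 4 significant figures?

52.34

The virtual corner opposite A is at (-50.40, -22.60). Since A1 is tangent to CH there, GH ⟂ CH and since A1 is tangent to EP there, GE ⟂ EP, with radius 8.5, so the center G sits 8.5 in from both sides at G = (-41.90, -14.10). That places the tangent points at H = (-50.40, -14.10) on CH and E = (-41.90, -22.60) on EP. Then |AH| = |H − A| = 52.34.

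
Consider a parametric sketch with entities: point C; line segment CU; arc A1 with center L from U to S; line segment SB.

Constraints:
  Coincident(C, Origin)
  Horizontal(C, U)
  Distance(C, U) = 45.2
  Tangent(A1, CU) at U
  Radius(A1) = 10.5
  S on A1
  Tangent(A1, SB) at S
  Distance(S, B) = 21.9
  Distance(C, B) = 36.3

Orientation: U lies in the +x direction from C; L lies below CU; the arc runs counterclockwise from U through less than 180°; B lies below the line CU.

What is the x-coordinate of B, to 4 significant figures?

25.98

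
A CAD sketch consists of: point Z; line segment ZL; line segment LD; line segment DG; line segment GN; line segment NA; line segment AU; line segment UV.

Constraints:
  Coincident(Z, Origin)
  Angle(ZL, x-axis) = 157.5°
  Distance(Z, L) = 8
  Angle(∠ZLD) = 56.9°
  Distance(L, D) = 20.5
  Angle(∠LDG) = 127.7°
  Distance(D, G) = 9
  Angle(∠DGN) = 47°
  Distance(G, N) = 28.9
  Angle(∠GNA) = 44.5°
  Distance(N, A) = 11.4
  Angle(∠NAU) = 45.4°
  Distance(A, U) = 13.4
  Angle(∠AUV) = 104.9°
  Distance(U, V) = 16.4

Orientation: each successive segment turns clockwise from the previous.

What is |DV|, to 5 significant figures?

34.536

Z is at the origin; ZL runs at 157.5° with length 8.0, so L = (-7.3910, 3.0615). ∠ZLD = 56.9° gives LD at 34.400° from the x-axis; with |LD| = 20.5, D = (9.5238, 14.643). ∠LDG = 127.7° gives DG at -17.900° from the x-axis; with |DG| = 9.0, G = (18.088, 11.877). ∠DGN = 47.0° gives GN at -150.90° from the x-axis; with |GN| = 28.9, N = (-7.1639, -2.1780). ∠GNA = 44.5° gives NA at 73.600° from the x-axis; with |NA| = 11.4, A = (-3.9452, 8.7582). ∠NAU = 45.4° gives AU at -61.000° from the x-axis; with |AU| = 13.4, U = (2.5513, -2.9617). ∠AUV = 104.9° gives UV at -136.10° from the x-axis; with |UV| = 16.4, V = (-9.2658, -14.334). Then |DV| = |V − D| = 34.536.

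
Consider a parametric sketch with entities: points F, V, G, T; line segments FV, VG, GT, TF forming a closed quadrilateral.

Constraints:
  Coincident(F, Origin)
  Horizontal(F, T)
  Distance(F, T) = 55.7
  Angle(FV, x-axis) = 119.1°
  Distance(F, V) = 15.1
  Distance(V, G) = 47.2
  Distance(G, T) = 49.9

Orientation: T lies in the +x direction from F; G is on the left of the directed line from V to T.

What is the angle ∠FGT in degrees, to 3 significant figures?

66.4°

F is at the origin; FT is horizontal with |FT| = 55.7 and T in +x, so T = (55.7, 0). FV runs at 119.1° with |FV| = 15.1, so V = (-7.34, 13.2). G is determined by |VG| = 47.2 and |GT| = 49.9 together: it lies at the intersection of circle(V, 47.2) and circle(T, 49.9). With |VT| = 64.4, the foot of the radical line on VT is 30.2 from V and the perpendicular offset is √(47.2² − 30.2²) = 36.3. Taking the left-of-VT solution: G = (29.6, 42.5).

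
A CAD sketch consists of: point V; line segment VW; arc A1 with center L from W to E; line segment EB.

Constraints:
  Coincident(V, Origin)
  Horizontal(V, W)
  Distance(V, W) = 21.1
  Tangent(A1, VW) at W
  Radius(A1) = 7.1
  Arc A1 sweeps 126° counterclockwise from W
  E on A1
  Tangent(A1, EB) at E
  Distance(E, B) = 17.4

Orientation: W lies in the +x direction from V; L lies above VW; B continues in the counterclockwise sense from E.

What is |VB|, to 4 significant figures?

30.31

V is at the origin; VW is horizontal with |VW| = 21.1 and W on the +x side, so W = (21.10, 0.000). Since A1 is tangent to VW there, LW ⟂ VW, so L = W + (0, 7.1) = (21.10, 7.100). On A1, W sits at bearing -90° from L; a 126° counterclockwise sweep puts E at bearing 36°, so E = L + 7.1·(cos 36°, sin 36°) = (26.84, 11.27). Since A1 is tangent to EB there, LE ⟂ EB, so EB runs along (−sin 36°, cos 36°); with |EB| = 17.4, B = (16.62, 25.35). Then |VB| = |B − V| = 30.31.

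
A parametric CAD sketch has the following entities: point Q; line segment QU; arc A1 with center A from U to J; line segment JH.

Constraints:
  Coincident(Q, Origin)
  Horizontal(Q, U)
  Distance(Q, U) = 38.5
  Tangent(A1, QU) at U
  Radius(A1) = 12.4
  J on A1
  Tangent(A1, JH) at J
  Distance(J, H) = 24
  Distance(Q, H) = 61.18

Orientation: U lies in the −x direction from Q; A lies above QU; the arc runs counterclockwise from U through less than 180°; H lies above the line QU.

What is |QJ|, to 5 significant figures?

37.256

Checks: Q.y = 0.00, U.y = 0.00 ✓; |AJ| = 12.40 ✓; ∠(AJ, JH) = 90.00° ✓; |JH| = 24.00 ✓; |QH| = 61.18 ✓.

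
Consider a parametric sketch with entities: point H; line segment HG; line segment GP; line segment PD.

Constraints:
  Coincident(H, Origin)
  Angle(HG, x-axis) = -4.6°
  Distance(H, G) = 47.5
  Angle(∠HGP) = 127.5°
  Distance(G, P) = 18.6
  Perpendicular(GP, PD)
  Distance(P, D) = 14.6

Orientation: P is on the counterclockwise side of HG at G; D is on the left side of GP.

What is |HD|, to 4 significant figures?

52.83

H is at the origin; HG runs at -4.6° with length 47.5, so G = 47.5·(cos -4.6°, sin -4.6°) = (47.35, -3.809). ∠HGP = 127.5°, so GP runs at -4.6° + (180° − 127.5°) = 47.90° from the x-axis; with |GP| = 18.6, P = G + 18.6·(cos 47.90°, sin 47.90°) = (59.82, 9.991). GP ⟂ PD; with |PD| = 14.6 on the left of GP, D = P + 14.6·(-0.7420, 0.6704) = (48.98, 19.78). Then |HD| = |D − H| = 52.83.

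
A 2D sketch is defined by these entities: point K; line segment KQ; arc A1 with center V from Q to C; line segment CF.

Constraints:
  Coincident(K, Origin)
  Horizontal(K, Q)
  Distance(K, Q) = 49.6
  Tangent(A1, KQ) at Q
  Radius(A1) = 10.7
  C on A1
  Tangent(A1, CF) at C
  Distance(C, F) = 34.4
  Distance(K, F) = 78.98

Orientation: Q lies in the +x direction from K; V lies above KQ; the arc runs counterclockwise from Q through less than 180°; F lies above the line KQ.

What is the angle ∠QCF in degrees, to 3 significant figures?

140°

Checks: K = (0.00, 0.00) ✓; |VC| = 10.70 ✓; ∠(VC, CF) = 90.00° ✓; |CF| = 34.40 ✓; |KF| = 78.98 ✓.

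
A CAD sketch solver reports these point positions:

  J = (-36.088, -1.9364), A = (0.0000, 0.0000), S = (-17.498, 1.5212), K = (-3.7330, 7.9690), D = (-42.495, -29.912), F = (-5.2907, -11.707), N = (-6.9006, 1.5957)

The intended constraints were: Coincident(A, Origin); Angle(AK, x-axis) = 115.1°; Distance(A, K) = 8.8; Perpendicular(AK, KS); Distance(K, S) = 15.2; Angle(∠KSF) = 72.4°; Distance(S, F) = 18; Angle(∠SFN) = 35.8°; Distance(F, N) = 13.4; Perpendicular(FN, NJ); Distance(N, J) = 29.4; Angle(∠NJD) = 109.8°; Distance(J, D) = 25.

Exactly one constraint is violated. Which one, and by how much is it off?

Distance(J, D) = 25 — off by 3.70.

A = (0.00, 0.00) ✓; AK at 115.1° ✓; |AK| = 8.800 ✓; ∠(AK, KS) = 90.00° ✓; |KS| = 15.20 ✓; ∠KSF = 72.40° ✓; |SF| = 18.00 ✓; ∠SFN = 35.80° ✓; |FN| = 13.40 ✓; ∠(FN, NJ) = 90.00° ✓; |NJ| = 29.40 ✓; ∠NJD = 109.8° ✓; |JD| = 28.70 ✗.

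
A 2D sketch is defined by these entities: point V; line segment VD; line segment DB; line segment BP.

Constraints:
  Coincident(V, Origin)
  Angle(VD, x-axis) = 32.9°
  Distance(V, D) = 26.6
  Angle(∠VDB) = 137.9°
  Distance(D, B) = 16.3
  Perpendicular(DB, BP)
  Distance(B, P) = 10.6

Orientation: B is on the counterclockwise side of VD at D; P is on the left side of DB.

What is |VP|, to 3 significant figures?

36.8

V is at the origin; VD runs at 32.9° with length 26.6, so D = 26.6·(cos 32.9°, sin 32.9°) = (22.3, 14.4). ∠VDB = 137.9°, so DB runs at 32.9° + (180° − 137.9°) = 75.0° from the x-axis; with |DB| = 16.3, B = D + 16.3·(cos 75.0°, sin 75.0°) = (26.6, 30.2). DB ⟂ BP; with |BP| = 10.6 on the left of DB, P = B + 10.6·(-0.966, 0.259) = (16.3, 32.9). Then |VP| = |P − V| = 36.8.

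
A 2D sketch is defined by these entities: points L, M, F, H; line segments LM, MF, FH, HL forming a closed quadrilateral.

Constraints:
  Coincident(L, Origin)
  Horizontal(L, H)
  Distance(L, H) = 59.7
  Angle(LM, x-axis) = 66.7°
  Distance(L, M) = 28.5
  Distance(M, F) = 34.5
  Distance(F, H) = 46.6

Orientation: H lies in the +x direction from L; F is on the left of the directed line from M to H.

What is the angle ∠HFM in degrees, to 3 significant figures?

84.1°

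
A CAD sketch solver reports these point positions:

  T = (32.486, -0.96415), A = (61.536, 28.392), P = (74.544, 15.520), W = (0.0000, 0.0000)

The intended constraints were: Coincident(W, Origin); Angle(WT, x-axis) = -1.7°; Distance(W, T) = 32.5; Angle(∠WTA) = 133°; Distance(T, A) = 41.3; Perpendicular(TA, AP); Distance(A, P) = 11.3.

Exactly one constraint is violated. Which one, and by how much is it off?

Distance(A, P) = 11.3 — off by 7.00.

W = (0.00, 0.00) ✓; WT at -1.700° ✓; |WT| = 32.50 ✓; ∠WTA = 133.0° ✓; |TA| = 41.30 ✓; ∠(TA, AP) = 90.00° ✓; |AP| = 18.30 ✗.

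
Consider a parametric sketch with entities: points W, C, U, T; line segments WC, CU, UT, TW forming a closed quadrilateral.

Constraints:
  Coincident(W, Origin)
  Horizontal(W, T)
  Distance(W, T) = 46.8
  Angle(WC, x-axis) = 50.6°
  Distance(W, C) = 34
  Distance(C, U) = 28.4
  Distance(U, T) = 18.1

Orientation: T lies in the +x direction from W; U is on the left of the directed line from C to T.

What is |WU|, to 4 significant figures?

51.96

Checks: |CU| = 28.40 ✓; |UT| = 18.10 ✓.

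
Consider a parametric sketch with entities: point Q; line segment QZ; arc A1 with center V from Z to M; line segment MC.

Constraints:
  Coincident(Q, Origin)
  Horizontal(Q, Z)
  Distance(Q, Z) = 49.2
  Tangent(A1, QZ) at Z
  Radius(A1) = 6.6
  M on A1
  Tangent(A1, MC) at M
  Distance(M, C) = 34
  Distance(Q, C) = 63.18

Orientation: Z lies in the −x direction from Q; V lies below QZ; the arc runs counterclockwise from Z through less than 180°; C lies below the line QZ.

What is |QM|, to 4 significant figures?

56.21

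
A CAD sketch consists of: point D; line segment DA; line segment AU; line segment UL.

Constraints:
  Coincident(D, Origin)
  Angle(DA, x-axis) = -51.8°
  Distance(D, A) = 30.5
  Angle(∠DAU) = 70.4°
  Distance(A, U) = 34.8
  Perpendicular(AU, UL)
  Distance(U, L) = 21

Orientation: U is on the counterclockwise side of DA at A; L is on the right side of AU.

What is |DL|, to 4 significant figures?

55.47

∠DAU = 70.4°, so AU runs at -51.8° + (180° − 70.4°) = 57.80° from the x-axis; with |AU| = 34.8, U = A + 34.8·(cos 57.80°, sin 57.80°) = (37.41, 5.479). AU ⟂ UL; with |UL| = 21.0 on the right of AU, L = U + 21.0·(0.8462, -0.5329) = (55.18, -5.712). Then |DL| = |L − D| = 55.47.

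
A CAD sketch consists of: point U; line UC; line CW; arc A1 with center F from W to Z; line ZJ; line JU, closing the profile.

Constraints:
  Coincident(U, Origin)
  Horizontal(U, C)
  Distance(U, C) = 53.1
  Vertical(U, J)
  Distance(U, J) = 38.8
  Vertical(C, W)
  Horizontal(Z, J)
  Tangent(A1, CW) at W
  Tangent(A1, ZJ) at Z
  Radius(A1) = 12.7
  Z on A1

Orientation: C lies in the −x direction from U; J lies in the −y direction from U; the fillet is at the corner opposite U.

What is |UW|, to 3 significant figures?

59.2

The virtual corner opposite U is at (-53.1, -38.8). A1 meets CW tangentially, so FW is at right angles to CW and since A1 is tangent to ZJ there, FZ ⟂ ZJ, with radius 12.7, so the center F sits 12.7 in from both sides at F = (-40.4, -26.1). That places the tangent points at W = (-53.1, -26.1) on CW and Z = (-40.4, -38.8) on ZJ. Then |UW| = |W − U| = 59.2.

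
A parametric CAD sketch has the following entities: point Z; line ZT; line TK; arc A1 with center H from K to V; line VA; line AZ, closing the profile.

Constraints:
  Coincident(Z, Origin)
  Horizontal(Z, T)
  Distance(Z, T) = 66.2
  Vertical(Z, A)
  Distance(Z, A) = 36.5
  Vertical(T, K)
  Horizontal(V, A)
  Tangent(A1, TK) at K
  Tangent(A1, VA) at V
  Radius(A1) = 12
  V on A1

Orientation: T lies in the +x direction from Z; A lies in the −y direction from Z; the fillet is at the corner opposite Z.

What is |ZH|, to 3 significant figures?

59.5

Z is at the origin; ZT is horizontal with |ZT| = 66.2 and T on the +x side, so T = (66.2, 0.00). Z and A share the same x with |ZA| = 36.5 and A on the −y side, so A = (0.00, -36.5). The virtual corner opposite Z is at (66.2, -36.5). The tangent condition forces HK to be normal to TK and since A1 is tangent to VA there, HV ⟂ VA, with radius 12.0, so the center H sits 12.0 in from both sides at H = (54.2, -24.5). Then |ZH| = |H − Z| = 59.5.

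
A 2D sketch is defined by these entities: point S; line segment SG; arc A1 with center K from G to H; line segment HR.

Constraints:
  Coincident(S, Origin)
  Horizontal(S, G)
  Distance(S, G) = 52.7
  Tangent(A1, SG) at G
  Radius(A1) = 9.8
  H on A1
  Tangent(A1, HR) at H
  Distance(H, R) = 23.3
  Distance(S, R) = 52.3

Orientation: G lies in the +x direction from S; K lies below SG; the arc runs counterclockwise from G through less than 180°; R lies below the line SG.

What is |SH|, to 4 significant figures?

43.87

Checks: S.y = 0.00, G.y = 0.00 ✓; |KG| = 9.800 ✓; |KH| = 9.800 ✓; ∠(KH, HR) = 90.00° ✓; |HR| = 23.30 ✓; |SR| = 52.30 ✓.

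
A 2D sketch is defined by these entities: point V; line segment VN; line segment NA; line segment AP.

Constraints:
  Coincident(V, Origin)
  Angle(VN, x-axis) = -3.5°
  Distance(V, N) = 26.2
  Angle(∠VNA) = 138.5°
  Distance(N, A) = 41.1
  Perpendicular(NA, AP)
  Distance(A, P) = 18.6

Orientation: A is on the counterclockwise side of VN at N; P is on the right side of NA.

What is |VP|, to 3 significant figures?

70.6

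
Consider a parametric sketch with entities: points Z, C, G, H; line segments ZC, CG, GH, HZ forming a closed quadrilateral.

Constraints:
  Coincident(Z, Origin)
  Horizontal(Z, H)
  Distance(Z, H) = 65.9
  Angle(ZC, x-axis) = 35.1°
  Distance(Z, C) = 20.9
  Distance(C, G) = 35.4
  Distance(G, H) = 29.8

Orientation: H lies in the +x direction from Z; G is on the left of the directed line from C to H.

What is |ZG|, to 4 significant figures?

55.95

Checks: |CG| = 35.40 ✓; |GH| = 29.80 ✓.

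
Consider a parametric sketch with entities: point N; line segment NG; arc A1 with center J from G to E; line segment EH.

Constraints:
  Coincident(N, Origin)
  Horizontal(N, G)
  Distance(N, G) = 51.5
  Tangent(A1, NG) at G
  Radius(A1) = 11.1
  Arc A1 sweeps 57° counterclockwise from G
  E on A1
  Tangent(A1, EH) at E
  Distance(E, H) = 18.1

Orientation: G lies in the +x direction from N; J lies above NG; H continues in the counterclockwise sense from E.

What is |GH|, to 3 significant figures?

27.9

N is at the origin; N and G share the same y with |NG| = 51.5 and G on the +x side, so G = (51.5, 0.00). Since A1 is tangent to NG there, JG ⟂ NG, so J = G + (0, 11.1) = (51.5, 11.1). On A1, G sits at bearing -90° from J; a 57° counterclockwise sweep puts E at bearing -33°, so E = J + 11.1·(cos -33°, sin -33°) = (60.8, 5.05). A1 meets EH tangentially, so JE is at right angles to EH, so EH runs along (−sin -33°, cos -33°); with |EH| = 18.1, H = (70.7, 20.2). Then |GH| = |H − G| = 27.9.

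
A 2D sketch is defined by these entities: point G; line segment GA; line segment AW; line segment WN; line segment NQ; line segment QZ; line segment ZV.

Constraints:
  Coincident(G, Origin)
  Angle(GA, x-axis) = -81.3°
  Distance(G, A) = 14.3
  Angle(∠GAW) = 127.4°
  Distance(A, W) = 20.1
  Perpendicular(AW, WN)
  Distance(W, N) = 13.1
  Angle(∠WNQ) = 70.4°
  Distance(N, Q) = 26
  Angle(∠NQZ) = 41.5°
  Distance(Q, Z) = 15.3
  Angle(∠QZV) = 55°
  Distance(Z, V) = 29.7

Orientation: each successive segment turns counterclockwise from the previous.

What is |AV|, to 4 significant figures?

27.77

G is at the origin; GA runs at -81.3° with length 14.3, so A = (2.163, -14.14). ∠GAW = 127.4° gives AW at -28.70° from the x-axis; with |AW| = 20.1, W = (19.79, -23.79). AW is perpendicular to WN, so WN runs at 61.30°; with |WN| = 13.1, N = (26.08, -12.30). ∠WNQ = 70.4° gives NQ at 170.9° from the x-axis; with |NQ| = 26.0, Q = (0.4118, -8.185). ∠NQZ = 41.5° gives QZ at -50.60° from the x-axis; with |QZ| = 15.3, Z = (10.12, -20.01). ∠QZV = 55.0° gives ZV at 74.40° from the x-axis; with |ZV| = 29.7, V = (18.11, 8.598). Then |AV| = |V − A| = 27.77.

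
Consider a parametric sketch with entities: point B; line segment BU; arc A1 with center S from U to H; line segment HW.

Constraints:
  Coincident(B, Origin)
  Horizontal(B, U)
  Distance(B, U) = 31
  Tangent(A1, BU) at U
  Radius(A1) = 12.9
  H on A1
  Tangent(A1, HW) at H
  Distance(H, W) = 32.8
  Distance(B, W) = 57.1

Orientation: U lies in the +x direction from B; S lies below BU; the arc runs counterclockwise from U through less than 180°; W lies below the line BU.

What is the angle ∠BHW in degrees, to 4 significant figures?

153.7°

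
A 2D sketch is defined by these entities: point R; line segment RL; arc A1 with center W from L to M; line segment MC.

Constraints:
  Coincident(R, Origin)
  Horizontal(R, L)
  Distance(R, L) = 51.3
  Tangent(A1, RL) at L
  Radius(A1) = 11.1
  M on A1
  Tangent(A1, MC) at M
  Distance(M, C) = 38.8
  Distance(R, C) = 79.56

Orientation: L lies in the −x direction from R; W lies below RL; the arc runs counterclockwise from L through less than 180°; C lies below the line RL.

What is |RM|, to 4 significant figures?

63.41

R is at the origin; RL is horizontal with |RL| = 51.3 and L on the −x side, so L = (-51.30, 0.000). A1 meets RL tangentially, so WL is at right angles to RL, so W = L + (0, -11.1) = (-51.30, -11.10). Since WM ⟂ MC (tangency), |WC| = √(11.1² + 38.8²) = 40.36 regardless of where M sits on A1. So C lies on both circle(R, 79.56) and circle(W, 40.36); the below-RL intersection is C = (-61.84, -50.06). M is the foot of the tangent from C: M = (-62.40, -11.26).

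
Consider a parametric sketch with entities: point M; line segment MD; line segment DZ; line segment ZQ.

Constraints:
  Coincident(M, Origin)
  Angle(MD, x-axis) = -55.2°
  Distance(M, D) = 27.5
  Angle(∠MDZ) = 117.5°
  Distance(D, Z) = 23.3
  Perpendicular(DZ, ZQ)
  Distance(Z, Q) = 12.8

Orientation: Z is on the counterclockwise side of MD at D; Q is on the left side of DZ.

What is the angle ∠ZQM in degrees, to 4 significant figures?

107.9°

M is at the origin; MD runs at -55.2° with length 27.5, so D = 27.5·(cos -55.2°, sin -55.2°) = (15.69, -22.58). ∠MDZ = 117.5°, so DZ runs at -55.2° + (180° − 117.5°) = 7.300° from the x-axis; with |DZ| = 23.3, Z = D + 23.3·(cos 7.300°, sin 7.300°) = (38.81, -19.62). The perpendicularity gives ZQ at right angles to DZ; with |ZQ| = 12.8 on the left of DZ, Q = Z + 12.8·(-0.1271, 0.9919) = (37.18, -6.925). Then cos ∠ZQM = QZ·QM / (|QZ||QM|), giving 107.9°.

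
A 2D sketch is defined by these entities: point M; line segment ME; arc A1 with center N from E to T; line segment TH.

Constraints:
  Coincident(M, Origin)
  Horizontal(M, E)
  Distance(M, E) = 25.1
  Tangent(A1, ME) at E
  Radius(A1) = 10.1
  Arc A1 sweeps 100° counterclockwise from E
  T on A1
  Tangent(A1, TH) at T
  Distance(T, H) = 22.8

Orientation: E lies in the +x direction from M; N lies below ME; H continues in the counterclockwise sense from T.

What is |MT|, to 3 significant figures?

19.2

M is at the origin; M and E share the same y with |ME| = 25.1 and E on the +x side, so E = (25.1, 0.00). A1 meets ME tangentially, so NE is at right angles to ME, so N = E + (0, -10.1) = (25.1, -10.1). On A1, E sits at bearing 90° from N; a 100° counterclockwise sweep puts T at bearing 190°, so T = N + 10.1·(cos 190°, sin 190°) = (15.2, -11.9). Then |MT| = |T − M| = 19.2.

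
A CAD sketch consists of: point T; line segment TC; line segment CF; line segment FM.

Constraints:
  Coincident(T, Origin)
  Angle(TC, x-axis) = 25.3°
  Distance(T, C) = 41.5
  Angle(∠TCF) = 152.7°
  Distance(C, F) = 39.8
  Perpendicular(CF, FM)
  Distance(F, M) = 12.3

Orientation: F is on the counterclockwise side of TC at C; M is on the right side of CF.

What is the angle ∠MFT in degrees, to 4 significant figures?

103.9°

∠TCF = 152.7°, so CF runs at 25.3° + (180° − 152.7°) = 52.60° from the x-axis; with |CF| = 39.8, F = C + 39.8·(cos 52.60°, sin 52.60°) = (61.69, 49.35). The perpendicularity gives FM at right angles to CF; with |FM| = 12.3 on the right of CF, M = F + 12.3·(0.7944, -0.6074) = (71.46, 41.88). Then cos ∠MFT = FM·FT / (|FM||FT|), giving 103.9°.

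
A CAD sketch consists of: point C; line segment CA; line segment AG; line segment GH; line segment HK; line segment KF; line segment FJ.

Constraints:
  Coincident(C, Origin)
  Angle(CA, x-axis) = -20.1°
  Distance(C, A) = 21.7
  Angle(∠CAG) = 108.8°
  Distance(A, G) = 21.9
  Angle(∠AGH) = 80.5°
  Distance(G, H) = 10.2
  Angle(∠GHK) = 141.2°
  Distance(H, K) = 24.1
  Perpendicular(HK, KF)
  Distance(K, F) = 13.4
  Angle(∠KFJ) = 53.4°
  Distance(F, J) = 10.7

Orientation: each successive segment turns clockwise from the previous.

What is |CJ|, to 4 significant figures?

12.22

C is at the origin; CA runs at -20.1° with length 21.7, so A = (20.38, -7.457). ∠CAG = 108.8° gives AG at -91.30° from the x-axis; with |AG| = 21.9, G = (19.88, -29.35). ∠AGH = 80.5° gives GH at 169.2° from the x-axis; with |GH| = 10.2, H = (9.862, -27.44). ∠GHK = 141.2° gives HK at 130.4° from the x-axis; with |HK| = 24.1, K = (-5.758, -9.087). HK is perpendicular to KF, so KF runs at 40.40°; with |KF| = 13.4, F = (4.447, -0.4026). ∠KFJ = 53.4° gives FJ at -86.20° from the x-axis; with |FJ| = 10.7, J = (5.156, -11.08). Then |CJ| = |J − C| = 12.22.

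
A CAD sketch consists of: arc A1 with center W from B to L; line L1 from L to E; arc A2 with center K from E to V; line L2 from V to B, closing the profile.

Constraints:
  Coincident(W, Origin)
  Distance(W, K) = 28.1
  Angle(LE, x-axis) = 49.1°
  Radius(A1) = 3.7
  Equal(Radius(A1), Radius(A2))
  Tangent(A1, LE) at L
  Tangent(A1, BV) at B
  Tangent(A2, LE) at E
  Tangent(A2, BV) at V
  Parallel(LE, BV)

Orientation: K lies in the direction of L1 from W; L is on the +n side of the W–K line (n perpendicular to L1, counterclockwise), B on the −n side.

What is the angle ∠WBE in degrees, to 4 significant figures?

75.25°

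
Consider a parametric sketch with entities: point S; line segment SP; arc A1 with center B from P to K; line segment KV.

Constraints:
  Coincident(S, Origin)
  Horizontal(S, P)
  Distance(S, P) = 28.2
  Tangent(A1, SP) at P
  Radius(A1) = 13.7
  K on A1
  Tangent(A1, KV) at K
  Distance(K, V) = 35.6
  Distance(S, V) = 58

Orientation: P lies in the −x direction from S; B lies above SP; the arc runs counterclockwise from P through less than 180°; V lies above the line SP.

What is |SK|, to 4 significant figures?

23.47

S is at the origin; S and P share the same y with |SP| = 28.2 and P on the −x side, so P = (-28.20, 0.000). A1 meets SP tangentially, so BP is at right angles to SP, so B = P + (0, 13.7) = (-28.20, 13.70). Since BK ⟂ KV (tangency), |BV| = √(13.7² + 35.6²) = 38.15 regardless of where K sits on A1. So V lies on both circle(S, 58.0) and circle(B, 38.15); the above-SP intersection is V = (-26.12, 51.79). K is the foot of the tangent from V: K = (-15.16, 17.91).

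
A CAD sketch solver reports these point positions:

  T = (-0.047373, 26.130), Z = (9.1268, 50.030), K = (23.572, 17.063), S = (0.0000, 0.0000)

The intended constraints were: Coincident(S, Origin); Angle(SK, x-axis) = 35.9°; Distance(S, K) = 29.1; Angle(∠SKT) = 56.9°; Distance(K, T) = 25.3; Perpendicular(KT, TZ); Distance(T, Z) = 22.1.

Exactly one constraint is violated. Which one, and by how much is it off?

Distance(T, Z) = 22.1 — off by 3.50.

S = (0.00, 0.00) ✓; SK at 35.90° ✓; |SK| = 29.10 ✓; ∠SKT = 56.90° ✓; |KT| = 25.30 ✓; ∠(KT, TZ) = 90.00° ✓; |TZ| = 25.60 ✗.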